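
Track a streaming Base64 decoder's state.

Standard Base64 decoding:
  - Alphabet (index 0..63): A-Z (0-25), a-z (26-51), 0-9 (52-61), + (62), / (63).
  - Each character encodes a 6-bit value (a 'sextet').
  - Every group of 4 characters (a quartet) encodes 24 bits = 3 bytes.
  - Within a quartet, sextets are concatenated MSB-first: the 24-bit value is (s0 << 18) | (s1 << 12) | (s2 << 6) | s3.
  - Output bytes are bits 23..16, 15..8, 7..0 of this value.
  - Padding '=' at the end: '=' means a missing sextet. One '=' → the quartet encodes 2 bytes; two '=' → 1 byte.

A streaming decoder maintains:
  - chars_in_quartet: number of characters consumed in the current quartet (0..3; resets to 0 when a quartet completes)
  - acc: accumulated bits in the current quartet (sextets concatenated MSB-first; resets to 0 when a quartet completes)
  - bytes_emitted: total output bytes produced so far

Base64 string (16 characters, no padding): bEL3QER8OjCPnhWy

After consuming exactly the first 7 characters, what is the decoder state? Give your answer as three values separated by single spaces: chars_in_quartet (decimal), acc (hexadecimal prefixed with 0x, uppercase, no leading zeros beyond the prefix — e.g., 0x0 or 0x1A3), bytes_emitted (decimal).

After char 0 ('b'=27): chars_in_quartet=1 acc=0x1B bytes_emitted=0
After char 1 ('E'=4): chars_in_quartet=2 acc=0x6C4 bytes_emitted=0
After char 2 ('L'=11): chars_in_quartet=3 acc=0x1B10B bytes_emitted=0
After char 3 ('3'=55): chars_in_quartet=4 acc=0x6C42F7 -> emit 6C 42 F7, reset; bytes_emitted=3
After char 4 ('Q'=16): chars_in_quartet=1 acc=0x10 bytes_emitted=3
After char 5 ('E'=4): chars_in_quartet=2 acc=0x404 bytes_emitted=3
After char 6 ('R'=17): chars_in_quartet=3 acc=0x10111 bytes_emitted=3

Answer: 3 0x10111 3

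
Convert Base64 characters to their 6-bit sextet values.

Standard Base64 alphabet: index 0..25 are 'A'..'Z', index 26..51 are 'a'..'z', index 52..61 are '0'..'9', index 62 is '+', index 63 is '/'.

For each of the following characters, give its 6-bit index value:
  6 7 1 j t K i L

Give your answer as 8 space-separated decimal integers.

'6': 0..9 range, 52 + ord('6') − ord('0') = 58
'7': 0..9 range, 52 + ord('7') − ord('0') = 59
'1': 0..9 range, 52 + ord('1') − ord('0') = 53
'j': a..z range, 26 + ord('j') − ord('a') = 35
't': a..z range, 26 + ord('t') − ord('a') = 45
'K': A..Z range, ord('K') − ord('A') = 10
'i': a..z range, 26 + ord('i') − ord('a') = 34
'L': A..Z range, ord('L') − ord('A') = 11

Answer: 58 59 53 35 45 10 34 11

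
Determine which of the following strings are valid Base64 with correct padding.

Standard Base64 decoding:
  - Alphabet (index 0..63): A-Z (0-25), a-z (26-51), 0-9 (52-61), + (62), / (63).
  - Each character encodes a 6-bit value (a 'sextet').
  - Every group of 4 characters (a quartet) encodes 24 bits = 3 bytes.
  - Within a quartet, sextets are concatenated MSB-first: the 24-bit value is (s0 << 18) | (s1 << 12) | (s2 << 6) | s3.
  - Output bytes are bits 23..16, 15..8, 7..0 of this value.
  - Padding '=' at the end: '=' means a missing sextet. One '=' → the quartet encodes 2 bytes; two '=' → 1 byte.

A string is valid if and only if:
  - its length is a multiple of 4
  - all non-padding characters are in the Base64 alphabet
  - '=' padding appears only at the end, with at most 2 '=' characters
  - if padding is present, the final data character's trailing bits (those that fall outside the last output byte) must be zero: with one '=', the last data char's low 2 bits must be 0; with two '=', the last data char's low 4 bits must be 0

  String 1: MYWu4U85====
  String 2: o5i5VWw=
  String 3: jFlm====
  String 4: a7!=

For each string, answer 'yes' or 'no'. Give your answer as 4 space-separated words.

Answer: no yes no no

Derivation:
String 1: 'MYWu4U85====' → invalid (4 pad chars (max 2))
String 2: 'o5i5VWw=' → valid
String 3: 'jFlm====' → invalid (4 pad chars (max 2))
String 4: 'a7!=' → invalid (bad char(s): ['!'])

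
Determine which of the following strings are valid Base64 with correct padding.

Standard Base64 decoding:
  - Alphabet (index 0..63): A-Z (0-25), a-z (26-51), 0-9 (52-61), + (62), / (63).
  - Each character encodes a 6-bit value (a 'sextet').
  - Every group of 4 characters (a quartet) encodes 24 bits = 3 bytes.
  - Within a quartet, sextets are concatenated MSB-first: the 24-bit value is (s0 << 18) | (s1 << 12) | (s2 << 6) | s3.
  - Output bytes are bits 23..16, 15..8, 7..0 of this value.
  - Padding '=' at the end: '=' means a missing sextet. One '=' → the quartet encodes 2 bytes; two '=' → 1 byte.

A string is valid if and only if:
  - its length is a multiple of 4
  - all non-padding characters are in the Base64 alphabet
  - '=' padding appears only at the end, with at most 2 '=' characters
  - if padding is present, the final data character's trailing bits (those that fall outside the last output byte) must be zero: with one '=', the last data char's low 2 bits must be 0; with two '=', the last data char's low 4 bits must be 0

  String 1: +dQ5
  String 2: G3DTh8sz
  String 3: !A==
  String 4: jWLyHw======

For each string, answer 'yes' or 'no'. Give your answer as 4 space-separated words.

String 1: '+dQ5' → valid
String 2: 'G3DTh8sz' → valid
String 3: '!A==' → invalid (bad char(s): ['!'])
String 4: 'jWLyHw======' → invalid (6 pad chars (max 2))

Answer: yes yes no no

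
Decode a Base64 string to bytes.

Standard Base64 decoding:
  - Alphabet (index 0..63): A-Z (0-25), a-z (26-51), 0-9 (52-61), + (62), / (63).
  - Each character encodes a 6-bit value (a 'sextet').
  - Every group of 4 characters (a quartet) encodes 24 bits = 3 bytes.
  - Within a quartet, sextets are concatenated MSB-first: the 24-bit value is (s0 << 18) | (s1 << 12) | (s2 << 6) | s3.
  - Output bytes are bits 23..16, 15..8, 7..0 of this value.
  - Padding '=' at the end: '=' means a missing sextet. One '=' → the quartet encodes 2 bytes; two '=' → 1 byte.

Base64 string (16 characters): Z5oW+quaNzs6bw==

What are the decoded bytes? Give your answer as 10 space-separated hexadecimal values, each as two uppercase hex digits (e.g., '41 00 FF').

Answer: 67 9A 16 FA AB 9A 37 3B 3A 6F

Derivation:
After char 0 ('Z'=25): chars_in_quartet=1 acc=0x19 bytes_emitted=0
After char 1 ('5'=57): chars_in_quartet=2 acc=0x679 bytes_emitted=0
After char 2 ('o'=40): chars_in_quartet=3 acc=0x19E68 bytes_emitted=0
After char 3 ('W'=22): chars_in_quartet=4 acc=0x679A16 -> emit 67 9A 16, reset; bytes_emitted=3
After char 4 ('+'=62): chars_in_quartet=1 acc=0x3E bytes_emitted=3
After char 5 ('q'=42): chars_in_quartet=2 acc=0xFAA bytes_emitted=3
After char 6 ('u'=46): chars_in_quartet=3 acc=0x3EAAE bytes_emitted=3
After char 7 ('a'=26): chars_in_quartet=4 acc=0xFAAB9A -> emit FA AB 9A, reset; bytes_emitted=6
After char 8 ('N'=13): chars_in_quartet=1 acc=0xD bytes_emitted=6
After char 9 ('z'=51): chars_in_quartet=2 acc=0x373 bytes_emitted=6
After char 10 ('s'=44): chars_in_quartet=3 acc=0xDCEC bytes_emitted=6
After char 11 ('6'=58): chars_in_quartet=4 acc=0x373B3A -> emit 37 3B 3A, reset; bytes_emitted=9
After char 12 ('b'=27): chars_in_quartet=1 acc=0x1B bytes_emitted=9
After char 13 ('w'=48): chars_in_quartet=2 acc=0x6F0 bytes_emitted=9
Padding '==': partial quartet acc=0x6F0 -> emit 6F; bytes_emitted=10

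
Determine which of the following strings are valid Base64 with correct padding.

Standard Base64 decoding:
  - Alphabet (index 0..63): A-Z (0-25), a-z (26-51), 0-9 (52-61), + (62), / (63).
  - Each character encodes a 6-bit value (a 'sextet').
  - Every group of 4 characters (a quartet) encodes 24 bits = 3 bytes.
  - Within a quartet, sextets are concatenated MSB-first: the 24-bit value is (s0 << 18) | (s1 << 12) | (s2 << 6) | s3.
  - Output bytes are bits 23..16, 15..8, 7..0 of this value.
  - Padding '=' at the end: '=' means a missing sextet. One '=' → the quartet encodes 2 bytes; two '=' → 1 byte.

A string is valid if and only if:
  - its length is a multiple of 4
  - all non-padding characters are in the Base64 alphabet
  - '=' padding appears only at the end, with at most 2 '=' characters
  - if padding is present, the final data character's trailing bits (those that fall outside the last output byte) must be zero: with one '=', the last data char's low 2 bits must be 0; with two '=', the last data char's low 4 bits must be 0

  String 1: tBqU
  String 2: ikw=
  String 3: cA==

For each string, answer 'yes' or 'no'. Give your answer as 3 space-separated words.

String 1: 'tBqU' → valid
String 2: 'ikw=' → valid
String 3: 'cA==' → valid

Answer: yes yes yes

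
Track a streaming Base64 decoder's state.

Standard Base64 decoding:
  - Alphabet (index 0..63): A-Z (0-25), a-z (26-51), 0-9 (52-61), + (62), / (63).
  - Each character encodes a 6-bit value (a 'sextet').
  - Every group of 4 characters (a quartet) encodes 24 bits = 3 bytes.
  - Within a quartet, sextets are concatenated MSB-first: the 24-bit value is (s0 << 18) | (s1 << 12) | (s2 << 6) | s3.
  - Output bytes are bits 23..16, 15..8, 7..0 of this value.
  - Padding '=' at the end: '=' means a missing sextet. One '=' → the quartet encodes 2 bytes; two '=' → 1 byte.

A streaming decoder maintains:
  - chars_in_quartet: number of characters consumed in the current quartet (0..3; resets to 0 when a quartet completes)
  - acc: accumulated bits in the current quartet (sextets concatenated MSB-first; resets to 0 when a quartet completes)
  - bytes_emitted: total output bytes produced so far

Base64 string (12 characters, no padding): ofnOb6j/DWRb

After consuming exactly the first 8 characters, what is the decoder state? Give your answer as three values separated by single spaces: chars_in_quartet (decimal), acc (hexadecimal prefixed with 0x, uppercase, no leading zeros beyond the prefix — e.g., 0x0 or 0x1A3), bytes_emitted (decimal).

Answer: 0 0x0 6

Derivation:
After char 0 ('o'=40): chars_in_quartet=1 acc=0x28 bytes_emitted=0
After char 1 ('f'=31): chars_in_quartet=2 acc=0xA1F bytes_emitted=0
After char 2 ('n'=39): chars_in_quartet=3 acc=0x287E7 bytes_emitted=0
After char 3 ('O'=14): chars_in_quartet=4 acc=0xA1F9CE -> emit A1 F9 CE, reset; bytes_emitted=3
After char 4 ('b'=27): chars_in_quartet=1 acc=0x1B bytes_emitted=3
After char 5 ('6'=58): chars_in_quartet=2 acc=0x6FA bytes_emitted=3
After char 6 ('j'=35): chars_in_quartet=3 acc=0x1BEA3 bytes_emitted=3
After char 7 ('/'=63): chars_in_quartet=4 acc=0x6FA8FF -> emit 6F A8 FF, reset; bytes_emitted=6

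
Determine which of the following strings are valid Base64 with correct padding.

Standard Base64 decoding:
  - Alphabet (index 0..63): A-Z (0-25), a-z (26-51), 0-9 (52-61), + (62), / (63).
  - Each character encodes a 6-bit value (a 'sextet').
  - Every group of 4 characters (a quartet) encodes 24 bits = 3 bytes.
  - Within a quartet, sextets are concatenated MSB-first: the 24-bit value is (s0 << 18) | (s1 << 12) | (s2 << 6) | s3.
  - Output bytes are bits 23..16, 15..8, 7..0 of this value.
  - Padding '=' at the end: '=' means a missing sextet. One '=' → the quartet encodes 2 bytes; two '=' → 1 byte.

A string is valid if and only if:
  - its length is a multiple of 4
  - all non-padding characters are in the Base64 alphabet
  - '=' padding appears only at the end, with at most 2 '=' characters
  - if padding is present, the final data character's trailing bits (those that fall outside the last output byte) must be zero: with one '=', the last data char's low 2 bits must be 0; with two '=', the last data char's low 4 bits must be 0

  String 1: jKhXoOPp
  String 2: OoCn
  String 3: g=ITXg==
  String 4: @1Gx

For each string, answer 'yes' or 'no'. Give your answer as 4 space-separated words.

String 1: 'jKhXoOPp' → valid
String 2: 'OoCn' → valid
String 3: 'g=ITXg==' → invalid (bad char(s): ['=']; '=' in middle)
String 4: '@1Gx' → invalid (bad char(s): ['@'])

Answer: yes yes no no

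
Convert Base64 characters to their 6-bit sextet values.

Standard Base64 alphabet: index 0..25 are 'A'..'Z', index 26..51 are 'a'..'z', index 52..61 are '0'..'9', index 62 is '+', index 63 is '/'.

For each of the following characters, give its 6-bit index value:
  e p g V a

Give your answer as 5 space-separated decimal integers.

'e': a..z range, 26 + ord('e') − ord('a') = 30
'p': a..z range, 26 + ord('p') − ord('a') = 41
'g': a..z range, 26 + ord('g') − ord('a') = 32
'V': A..Z range, ord('V') − ord('A') = 21
'a': a..z range, 26 + ord('a') − ord('a') = 26

Answer: 30 41 32 21 26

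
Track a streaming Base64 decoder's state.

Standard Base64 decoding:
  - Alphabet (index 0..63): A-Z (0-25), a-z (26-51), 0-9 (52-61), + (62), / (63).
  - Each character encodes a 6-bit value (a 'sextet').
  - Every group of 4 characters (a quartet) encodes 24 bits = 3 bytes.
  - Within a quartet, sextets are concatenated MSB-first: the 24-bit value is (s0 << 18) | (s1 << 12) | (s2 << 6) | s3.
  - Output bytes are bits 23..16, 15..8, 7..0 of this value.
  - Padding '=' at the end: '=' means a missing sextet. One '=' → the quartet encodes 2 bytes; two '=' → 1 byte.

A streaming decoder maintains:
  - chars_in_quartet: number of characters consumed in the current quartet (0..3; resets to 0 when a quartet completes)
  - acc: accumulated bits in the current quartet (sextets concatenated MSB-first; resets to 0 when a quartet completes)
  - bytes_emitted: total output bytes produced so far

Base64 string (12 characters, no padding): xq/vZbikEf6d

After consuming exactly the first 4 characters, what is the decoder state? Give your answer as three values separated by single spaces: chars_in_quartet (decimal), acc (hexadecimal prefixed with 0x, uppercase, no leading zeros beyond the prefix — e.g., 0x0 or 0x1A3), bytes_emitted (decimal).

After char 0 ('x'=49): chars_in_quartet=1 acc=0x31 bytes_emitted=0
After char 1 ('q'=42): chars_in_quartet=2 acc=0xC6A bytes_emitted=0
After char 2 ('/'=63): chars_in_quartet=3 acc=0x31ABF bytes_emitted=0
After char 3 ('v'=47): chars_in_quartet=4 acc=0xC6AFEF -> emit C6 AF EF, reset; bytes_emitted=3

Answer: 0 0x0 3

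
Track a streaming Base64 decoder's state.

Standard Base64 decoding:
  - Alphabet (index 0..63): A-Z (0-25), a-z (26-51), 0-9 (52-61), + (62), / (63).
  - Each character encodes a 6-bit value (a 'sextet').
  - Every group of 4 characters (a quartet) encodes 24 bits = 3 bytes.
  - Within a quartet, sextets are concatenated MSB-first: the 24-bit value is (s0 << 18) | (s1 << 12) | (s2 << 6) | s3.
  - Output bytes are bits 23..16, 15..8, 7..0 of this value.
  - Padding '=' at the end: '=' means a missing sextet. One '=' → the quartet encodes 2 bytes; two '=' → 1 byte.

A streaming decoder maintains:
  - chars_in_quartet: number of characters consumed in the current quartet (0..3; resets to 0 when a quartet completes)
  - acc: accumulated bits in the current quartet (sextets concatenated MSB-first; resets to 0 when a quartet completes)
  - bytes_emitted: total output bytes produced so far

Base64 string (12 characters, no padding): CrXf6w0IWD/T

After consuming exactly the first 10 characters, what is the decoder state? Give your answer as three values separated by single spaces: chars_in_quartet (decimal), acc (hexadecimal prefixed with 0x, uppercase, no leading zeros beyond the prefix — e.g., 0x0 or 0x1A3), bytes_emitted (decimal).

After char 0 ('C'=2): chars_in_quartet=1 acc=0x2 bytes_emitted=0
After char 1 ('r'=43): chars_in_quartet=2 acc=0xAB bytes_emitted=0
After char 2 ('X'=23): chars_in_quartet=3 acc=0x2AD7 bytes_emitted=0
After char 3 ('f'=31): chars_in_quartet=4 acc=0xAB5DF -> emit 0A B5 DF, reset; bytes_emitted=3
After char 4 ('6'=58): chars_in_quartet=1 acc=0x3A bytes_emitted=3
After char 5 ('w'=48): chars_in_quartet=2 acc=0xEB0 bytes_emitted=3
After char 6 ('0'=52): chars_in_quartet=3 acc=0x3AC34 bytes_emitted=3
After char 7 ('I'=8): chars_in_quartet=4 acc=0xEB0D08 -> emit EB 0D 08, reset; bytes_emitted=6
After char 8 ('W'=22): chars_in_quartet=1 acc=0x16 bytes_emitted=6
After char 9 ('D'=3): chars_in_quartet=2 acc=0x583 bytes_emitted=6

Answer: 2 0x583 6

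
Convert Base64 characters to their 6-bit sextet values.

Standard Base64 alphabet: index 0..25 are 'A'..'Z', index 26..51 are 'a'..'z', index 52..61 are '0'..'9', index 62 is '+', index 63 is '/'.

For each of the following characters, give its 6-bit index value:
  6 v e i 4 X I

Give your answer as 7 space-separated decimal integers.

Answer: 58 47 30 34 56 23 8

Derivation:
'6': 0..9 range, 52 + ord('6') − ord('0') = 58
'v': a..z range, 26 + ord('v') − ord('a') = 47
'e': a..z range, 26 + ord('e') − ord('a') = 30
'i': a..z range, 26 + ord('i') − ord('a') = 34
'4': 0..9 range, 52 + ord('4') − ord('0') = 56
'X': A..Z range, ord('X') − ord('A') = 23
'I': A..Z range, ord('I') − ord('A') = 8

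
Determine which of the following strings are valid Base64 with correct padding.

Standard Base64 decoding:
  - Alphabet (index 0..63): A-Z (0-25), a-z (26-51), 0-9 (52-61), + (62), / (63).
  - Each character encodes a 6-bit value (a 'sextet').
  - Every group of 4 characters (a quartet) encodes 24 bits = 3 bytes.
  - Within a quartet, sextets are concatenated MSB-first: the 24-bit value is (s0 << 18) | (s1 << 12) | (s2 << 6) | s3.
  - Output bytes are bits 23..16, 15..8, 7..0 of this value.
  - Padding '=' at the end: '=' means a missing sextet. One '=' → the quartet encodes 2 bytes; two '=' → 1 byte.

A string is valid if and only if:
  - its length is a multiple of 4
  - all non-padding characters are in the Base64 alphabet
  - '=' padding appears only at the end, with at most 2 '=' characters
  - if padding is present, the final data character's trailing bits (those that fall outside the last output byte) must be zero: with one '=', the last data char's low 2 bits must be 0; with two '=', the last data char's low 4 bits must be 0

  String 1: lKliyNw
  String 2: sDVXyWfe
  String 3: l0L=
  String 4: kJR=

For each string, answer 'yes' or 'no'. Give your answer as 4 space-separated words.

Answer: no yes no no

Derivation:
String 1: 'lKliyNw' → invalid (len=7 not mult of 4)
String 2: 'sDVXyWfe' → valid
String 3: 'l0L=' → invalid (bad trailing bits)
String 4: 'kJR=' → invalid (bad trailing bits)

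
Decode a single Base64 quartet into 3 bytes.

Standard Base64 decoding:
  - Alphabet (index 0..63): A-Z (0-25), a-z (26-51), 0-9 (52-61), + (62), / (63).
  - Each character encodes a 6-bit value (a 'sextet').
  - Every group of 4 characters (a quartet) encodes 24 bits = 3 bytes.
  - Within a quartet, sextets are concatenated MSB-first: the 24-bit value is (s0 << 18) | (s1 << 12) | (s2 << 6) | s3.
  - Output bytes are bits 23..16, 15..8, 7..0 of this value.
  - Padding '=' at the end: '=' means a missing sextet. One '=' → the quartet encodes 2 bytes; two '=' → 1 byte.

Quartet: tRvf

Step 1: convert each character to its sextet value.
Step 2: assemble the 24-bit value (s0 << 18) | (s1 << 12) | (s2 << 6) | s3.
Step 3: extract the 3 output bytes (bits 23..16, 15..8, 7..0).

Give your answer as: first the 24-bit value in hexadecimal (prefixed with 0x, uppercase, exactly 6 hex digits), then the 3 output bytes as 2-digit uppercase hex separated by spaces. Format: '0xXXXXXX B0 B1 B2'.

Sextets: t=45, R=17, v=47, f=31
24-bit: (45<<18) | (17<<12) | (47<<6) | 31
      = 0xB40000 | 0x011000 | 0x000BC0 | 0x00001F
      = 0xB51BDF
Bytes: (v>>16)&0xFF=B5, (v>>8)&0xFF=1B, v&0xFF=DF

Answer: 0xB51BDF B5 1B DF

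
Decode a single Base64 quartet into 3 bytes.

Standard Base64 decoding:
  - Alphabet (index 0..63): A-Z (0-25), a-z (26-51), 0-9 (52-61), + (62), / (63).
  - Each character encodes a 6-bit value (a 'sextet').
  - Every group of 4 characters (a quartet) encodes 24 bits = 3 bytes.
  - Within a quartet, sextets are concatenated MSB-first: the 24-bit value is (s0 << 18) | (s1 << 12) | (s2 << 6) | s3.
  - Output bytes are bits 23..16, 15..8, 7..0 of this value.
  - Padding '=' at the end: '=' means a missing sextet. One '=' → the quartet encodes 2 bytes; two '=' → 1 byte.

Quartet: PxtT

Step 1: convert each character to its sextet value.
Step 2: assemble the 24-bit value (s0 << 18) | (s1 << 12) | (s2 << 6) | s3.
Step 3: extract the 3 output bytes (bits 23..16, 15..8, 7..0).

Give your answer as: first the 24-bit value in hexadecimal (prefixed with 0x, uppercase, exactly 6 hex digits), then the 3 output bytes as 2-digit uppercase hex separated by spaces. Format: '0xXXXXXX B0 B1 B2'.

Sextets: P=15, x=49, t=45, T=19
24-bit: (15<<18) | (49<<12) | (45<<6) | 19
      = 0x3C0000 | 0x031000 | 0x000B40 | 0x000013
      = 0x3F1B53
Bytes: (v>>16)&0xFF=3F, (v>>8)&0xFF=1B, v&0xFF=53

Answer: 0x3F1B53 3F 1B 53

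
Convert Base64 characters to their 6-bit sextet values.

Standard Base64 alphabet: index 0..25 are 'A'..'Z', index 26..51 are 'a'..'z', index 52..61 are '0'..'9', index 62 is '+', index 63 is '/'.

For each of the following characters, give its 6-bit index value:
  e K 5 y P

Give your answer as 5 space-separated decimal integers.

'e': a..z range, 26 + ord('e') − ord('a') = 30
'K': A..Z range, ord('K') − ord('A') = 10
'5': 0..9 range, 52 + ord('5') − ord('0') = 57
'y': a..z range, 26 + ord('y') − ord('a') = 50
'P': A..Z range, ord('P') − ord('A') = 15

Answer: 30 10 57 50 15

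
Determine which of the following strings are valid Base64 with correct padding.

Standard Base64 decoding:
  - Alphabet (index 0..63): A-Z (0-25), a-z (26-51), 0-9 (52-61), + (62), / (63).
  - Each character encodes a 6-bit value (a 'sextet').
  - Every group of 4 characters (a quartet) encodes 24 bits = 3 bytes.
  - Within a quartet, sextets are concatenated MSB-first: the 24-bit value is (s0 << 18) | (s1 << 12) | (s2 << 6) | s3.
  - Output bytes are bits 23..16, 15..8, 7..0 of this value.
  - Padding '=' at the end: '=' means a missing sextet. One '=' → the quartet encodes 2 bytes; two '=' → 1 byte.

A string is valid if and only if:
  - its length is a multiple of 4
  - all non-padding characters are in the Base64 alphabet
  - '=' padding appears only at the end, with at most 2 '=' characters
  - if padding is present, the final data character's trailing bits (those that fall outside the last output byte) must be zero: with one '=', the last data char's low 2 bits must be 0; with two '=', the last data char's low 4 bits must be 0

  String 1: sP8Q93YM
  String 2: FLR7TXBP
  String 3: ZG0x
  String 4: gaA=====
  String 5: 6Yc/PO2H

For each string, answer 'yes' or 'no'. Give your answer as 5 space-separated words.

String 1: 'sP8Q93YM' → valid
String 2: 'FLR7TXBP' → valid
String 3: 'ZG0x' → valid
String 4: 'gaA=====' → invalid (5 pad chars (max 2))
String 5: '6Yc/PO2H' → valid

Answer: yes yes yes no yes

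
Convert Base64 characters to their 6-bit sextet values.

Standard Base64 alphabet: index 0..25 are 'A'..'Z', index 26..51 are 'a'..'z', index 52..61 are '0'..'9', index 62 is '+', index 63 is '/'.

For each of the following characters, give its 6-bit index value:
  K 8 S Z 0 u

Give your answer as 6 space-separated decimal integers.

Answer: 10 60 18 25 52 46

Derivation:
'K': A..Z range, ord('K') − ord('A') = 10
'8': 0..9 range, 52 + ord('8') − ord('0') = 60
'S': A..Z range, ord('S') − ord('A') = 18
'Z': A..Z range, ord('Z') − ord('A') = 25
'0': 0..9 range, 52 + ord('0') − ord('0') = 52
'u': a..z range, 26 + ord('u') − ord('a') = 46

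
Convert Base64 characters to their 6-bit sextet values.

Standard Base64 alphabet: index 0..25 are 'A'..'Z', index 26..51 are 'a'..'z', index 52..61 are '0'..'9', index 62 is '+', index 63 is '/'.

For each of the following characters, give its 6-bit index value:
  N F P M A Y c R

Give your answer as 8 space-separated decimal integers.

Answer: 13 5 15 12 0 24 28 17

Derivation:
'N': A..Z range, ord('N') − ord('A') = 13
'F': A..Z range, ord('F') − ord('A') = 5
'P': A..Z range, ord('P') − ord('A') = 15
'M': A..Z range, ord('M') − ord('A') = 12
'A': A..Z range, ord('A') − ord('A') = 0
'Y': A..Z range, ord('Y') − ord('A') = 24
'c': a..z range, 26 + ord('c') − ord('a') = 28
'R': A..Z range, ord('R') − ord('A') = 17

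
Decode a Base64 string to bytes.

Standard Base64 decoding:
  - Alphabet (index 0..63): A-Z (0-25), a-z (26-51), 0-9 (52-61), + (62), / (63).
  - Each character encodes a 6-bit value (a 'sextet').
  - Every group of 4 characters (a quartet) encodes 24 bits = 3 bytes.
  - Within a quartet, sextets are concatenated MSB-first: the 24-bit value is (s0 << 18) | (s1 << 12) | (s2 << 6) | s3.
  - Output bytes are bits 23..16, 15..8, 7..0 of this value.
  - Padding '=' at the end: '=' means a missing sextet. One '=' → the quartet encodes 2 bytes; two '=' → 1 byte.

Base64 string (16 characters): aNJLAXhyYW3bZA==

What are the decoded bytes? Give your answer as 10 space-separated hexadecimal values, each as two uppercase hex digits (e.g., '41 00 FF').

Answer: 68 D2 4B 01 78 72 61 6D DB 64

Derivation:
After char 0 ('a'=26): chars_in_quartet=1 acc=0x1A bytes_emitted=0
After char 1 ('N'=13): chars_in_quartet=2 acc=0x68D bytes_emitted=0
After char 2 ('J'=9): chars_in_quartet=3 acc=0x1A349 bytes_emitted=0
After char 3 ('L'=11): chars_in_quartet=4 acc=0x68D24B -> emit 68 D2 4B, reset; bytes_emitted=3
After char 4 ('A'=0): chars_in_quartet=1 acc=0x0 bytes_emitted=3
After char 5 ('X'=23): chars_in_quartet=2 acc=0x17 bytes_emitted=3
After char 6 ('h'=33): chars_in_quartet=3 acc=0x5E1 bytes_emitted=3
After char 7 ('y'=50): chars_in_quartet=4 acc=0x17872 -> emit 01 78 72, reset; bytes_emitted=6
After char 8 ('Y'=24): chars_in_quartet=1 acc=0x18 bytes_emitted=6
After char 9 ('W'=22): chars_in_quartet=2 acc=0x616 bytes_emitted=6
After char 10 ('3'=55): chars_in_quartet=3 acc=0x185B7 bytes_emitted=6
After char 11 ('b'=27): chars_in_quartet=4 acc=0x616DDB -> emit 61 6D DB, reset; bytes_emitted=9
After char 12 ('Z'=25): chars_in_quartet=1 acc=0x19 bytes_emitted=9
After char 13 ('A'=0): chars_in_quartet=2 acc=0x640 bytes_emitted=9
Padding '==': partial quartet acc=0x640 -> emit 64; bytes_emitted=10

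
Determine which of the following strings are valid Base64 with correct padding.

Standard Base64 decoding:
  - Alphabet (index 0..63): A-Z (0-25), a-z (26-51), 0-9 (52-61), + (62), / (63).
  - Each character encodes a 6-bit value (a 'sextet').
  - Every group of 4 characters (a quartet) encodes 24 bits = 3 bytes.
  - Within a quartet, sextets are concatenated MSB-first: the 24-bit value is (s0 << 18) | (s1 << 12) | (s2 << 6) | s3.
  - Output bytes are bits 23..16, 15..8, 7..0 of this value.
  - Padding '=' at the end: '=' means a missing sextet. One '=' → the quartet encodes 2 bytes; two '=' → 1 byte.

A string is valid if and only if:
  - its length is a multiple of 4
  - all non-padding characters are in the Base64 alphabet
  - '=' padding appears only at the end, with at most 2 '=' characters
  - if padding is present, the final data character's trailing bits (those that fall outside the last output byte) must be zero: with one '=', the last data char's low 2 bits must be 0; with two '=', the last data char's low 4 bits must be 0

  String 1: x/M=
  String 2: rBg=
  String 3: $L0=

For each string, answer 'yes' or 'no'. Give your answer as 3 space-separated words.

Answer: yes yes no

Derivation:
String 1: 'x/M=' → valid
String 2: 'rBg=' → valid
String 3: '$L0=' → invalid (bad char(s): ['$'])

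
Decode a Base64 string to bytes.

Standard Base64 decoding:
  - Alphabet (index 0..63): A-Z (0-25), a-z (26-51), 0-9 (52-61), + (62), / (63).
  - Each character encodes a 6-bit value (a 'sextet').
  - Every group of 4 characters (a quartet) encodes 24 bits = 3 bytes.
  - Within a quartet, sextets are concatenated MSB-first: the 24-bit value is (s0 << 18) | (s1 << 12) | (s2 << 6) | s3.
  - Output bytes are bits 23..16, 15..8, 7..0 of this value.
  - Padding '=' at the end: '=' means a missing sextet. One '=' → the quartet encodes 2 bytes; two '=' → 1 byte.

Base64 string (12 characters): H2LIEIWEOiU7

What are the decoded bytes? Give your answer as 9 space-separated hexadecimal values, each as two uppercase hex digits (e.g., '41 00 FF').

After char 0 ('H'=7): chars_in_quartet=1 acc=0x7 bytes_emitted=0
After char 1 ('2'=54): chars_in_quartet=2 acc=0x1F6 bytes_emitted=0
After char 2 ('L'=11): chars_in_quartet=3 acc=0x7D8B bytes_emitted=0
After char 3 ('I'=8): chars_in_quartet=4 acc=0x1F62C8 -> emit 1F 62 C8, reset; bytes_emitted=3
After char 4 ('E'=4): chars_in_quartet=1 acc=0x4 bytes_emitted=3
After char 5 ('I'=8): chars_in_quartet=2 acc=0x108 bytes_emitted=3
After char 6 ('W'=22): chars_in_quartet=3 acc=0x4216 bytes_emitted=3
After char 7 ('E'=4): chars_in_quartet=4 acc=0x108584 -> emit 10 85 84, reset; bytes_emitted=6
After char 8 ('O'=14): chars_in_quartet=1 acc=0xE bytes_emitted=6
After char 9 ('i'=34): chars_in_quartet=2 acc=0x3A2 bytes_emitted=6
After char 10 ('U'=20): chars_in_quartet=3 acc=0xE894 bytes_emitted=6
After char 11 ('7'=59): chars_in_quartet=4 acc=0x3A253B -> emit 3A 25 3B, reset; bytes_emitted=9

Answer: 1F 62 C8 10 85 84 3A 25 3B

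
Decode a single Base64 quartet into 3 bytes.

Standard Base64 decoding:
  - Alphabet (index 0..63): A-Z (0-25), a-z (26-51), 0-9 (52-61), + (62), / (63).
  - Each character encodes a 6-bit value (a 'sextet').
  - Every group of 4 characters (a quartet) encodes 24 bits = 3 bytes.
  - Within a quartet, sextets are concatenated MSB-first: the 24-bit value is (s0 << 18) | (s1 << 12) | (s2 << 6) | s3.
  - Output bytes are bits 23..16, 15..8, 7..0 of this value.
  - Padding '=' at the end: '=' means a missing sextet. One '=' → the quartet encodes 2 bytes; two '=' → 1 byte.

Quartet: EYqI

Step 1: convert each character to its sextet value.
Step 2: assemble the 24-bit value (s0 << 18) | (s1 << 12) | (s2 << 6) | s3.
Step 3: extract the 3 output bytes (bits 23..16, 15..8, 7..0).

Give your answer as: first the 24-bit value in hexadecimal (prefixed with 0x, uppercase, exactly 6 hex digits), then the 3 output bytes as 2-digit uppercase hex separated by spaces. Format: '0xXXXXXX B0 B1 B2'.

Sextets: E=4, Y=24, q=42, I=8
24-bit: (4<<18) | (24<<12) | (42<<6) | 8
      = 0x100000 | 0x018000 | 0x000A80 | 0x000008
      = 0x118A88
Bytes: (v>>16)&0xFF=11, (v>>8)&0xFF=8A, v&0xFF=88

Answer: 0x118A88 11 8A 88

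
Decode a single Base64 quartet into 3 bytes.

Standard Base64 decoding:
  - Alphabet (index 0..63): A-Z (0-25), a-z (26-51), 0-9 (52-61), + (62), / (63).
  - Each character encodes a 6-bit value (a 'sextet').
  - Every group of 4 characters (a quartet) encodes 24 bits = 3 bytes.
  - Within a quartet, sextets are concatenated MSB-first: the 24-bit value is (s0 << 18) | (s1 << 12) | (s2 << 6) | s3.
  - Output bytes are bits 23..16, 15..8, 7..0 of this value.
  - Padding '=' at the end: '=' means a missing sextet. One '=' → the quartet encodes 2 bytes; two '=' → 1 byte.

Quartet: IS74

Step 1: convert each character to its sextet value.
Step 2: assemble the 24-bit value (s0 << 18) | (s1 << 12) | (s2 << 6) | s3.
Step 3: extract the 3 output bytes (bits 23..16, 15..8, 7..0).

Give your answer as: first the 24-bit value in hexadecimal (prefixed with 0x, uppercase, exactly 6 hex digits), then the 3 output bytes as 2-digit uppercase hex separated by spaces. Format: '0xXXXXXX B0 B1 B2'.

Answer: 0x212EF8 21 2E F8

Derivation:
Sextets: I=8, S=18, 7=59, 4=56
24-bit: (8<<18) | (18<<12) | (59<<6) | 56
      = 0x200000 | 0x012000 | 0x000EC0 | 0x000038
      = 0x212EF8
Bytes: (v>>16)&0xFF=21, (v>>8)&0xFF=2E, v&0xFF=F8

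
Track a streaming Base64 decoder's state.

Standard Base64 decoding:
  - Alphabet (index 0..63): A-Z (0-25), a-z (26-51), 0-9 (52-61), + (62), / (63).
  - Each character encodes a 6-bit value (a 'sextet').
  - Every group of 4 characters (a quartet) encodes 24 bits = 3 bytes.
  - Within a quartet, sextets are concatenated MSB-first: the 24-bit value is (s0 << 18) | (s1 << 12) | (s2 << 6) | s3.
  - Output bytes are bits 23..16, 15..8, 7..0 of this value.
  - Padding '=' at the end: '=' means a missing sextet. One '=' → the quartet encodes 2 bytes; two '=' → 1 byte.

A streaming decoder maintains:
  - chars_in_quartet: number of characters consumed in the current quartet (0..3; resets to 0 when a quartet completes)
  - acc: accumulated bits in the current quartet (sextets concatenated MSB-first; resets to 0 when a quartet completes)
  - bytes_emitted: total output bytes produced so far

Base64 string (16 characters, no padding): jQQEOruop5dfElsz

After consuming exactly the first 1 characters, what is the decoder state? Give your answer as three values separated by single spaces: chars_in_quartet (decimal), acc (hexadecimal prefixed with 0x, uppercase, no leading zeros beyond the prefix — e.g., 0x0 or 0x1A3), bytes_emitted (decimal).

Answer: 1 0x23 0

Derivation:
After char 0 ('j'=35): chars_in_quartet=1 acc=0x23 bytes_emitted=0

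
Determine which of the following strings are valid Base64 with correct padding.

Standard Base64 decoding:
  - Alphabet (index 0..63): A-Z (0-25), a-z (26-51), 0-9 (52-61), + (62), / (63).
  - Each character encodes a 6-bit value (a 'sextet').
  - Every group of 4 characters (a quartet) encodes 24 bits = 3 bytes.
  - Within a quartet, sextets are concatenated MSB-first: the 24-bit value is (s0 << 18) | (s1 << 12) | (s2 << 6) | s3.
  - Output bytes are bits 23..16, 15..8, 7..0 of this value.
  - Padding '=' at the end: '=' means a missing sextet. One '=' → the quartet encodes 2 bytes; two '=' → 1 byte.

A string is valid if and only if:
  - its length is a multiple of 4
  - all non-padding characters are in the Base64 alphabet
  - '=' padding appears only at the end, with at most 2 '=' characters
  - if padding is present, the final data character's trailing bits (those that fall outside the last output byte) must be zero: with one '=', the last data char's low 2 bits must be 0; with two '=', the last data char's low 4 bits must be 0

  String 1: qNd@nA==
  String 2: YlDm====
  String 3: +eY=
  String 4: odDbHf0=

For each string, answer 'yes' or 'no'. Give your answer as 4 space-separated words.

String 1: 'qNd@nA==' → invalid (bad char(s): ['@'])
String 2: 'YlDm====' → invalid (4 pad chars (max 2))
String 3: '+eY=' → valid
String 4: 'odDbHf0=' → valid

Answer: no no yes yes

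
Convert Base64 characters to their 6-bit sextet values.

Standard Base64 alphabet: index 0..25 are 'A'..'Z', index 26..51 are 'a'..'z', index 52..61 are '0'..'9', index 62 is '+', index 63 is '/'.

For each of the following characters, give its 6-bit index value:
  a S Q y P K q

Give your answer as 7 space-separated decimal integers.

'a': a..z range, 26 + ord('a') − ord('a') = 26
'S': A..Z range, ord('S') − ord('A') = 18
'Q': A..Z range, ord('Q') − ord('A') = 16
'y': a..z range, 26 + ord('y') − ord('a') = 50
'P': A..Z range, ord('P') − ord('A') = 15
'K': A..Z range, ord('K') − ord('A') = 10
'q': a..z range, 26 + ord('q') − ord('a') = 42

Answer: 26 18 16 50 15 10 42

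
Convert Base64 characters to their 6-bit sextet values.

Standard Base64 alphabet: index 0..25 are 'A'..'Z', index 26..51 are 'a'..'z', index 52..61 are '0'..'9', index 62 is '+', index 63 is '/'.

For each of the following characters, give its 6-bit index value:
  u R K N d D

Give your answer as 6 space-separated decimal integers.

Answer: 46 17 10 13 29 3

Derivation:
'u': a..z range, 26 + ord('u') − ord('a') = 46
'R': A..Z range, ord('R') − ord('A') = 17
'K': A..Z range, ord('K') − ord('A') = 10
'N': A..Z range, ord('N') − ord('A') = 13
'd': a..z range, 26 + ord('d') − ord('a') = 29
'D': A..Z range, ord('D') − ord('A') = 3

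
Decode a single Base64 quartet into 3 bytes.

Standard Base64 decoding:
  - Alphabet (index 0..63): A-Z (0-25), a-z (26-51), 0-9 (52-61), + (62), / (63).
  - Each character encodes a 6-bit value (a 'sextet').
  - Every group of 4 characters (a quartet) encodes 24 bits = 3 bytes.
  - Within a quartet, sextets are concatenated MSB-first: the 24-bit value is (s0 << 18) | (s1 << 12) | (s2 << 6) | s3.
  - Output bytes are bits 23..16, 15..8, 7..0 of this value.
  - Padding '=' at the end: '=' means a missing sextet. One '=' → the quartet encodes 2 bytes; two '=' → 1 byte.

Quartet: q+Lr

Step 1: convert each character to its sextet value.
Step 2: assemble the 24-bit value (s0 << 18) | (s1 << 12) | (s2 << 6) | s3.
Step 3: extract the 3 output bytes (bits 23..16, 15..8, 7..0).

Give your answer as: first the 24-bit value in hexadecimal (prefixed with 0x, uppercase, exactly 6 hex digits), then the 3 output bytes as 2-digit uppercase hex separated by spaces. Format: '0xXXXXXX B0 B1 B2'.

Answer: 0xABE2EB AB E2 EB

Derivation:
Sextets: q=42, +=62, L=11, r=43
24-bit: (42<<18) | (62<<12) | (11<<6) | 43
      = 0xA80000 | 0x03E000 | 0x0002C0 | 0x00002B
      = 0xABE2EB
Bytes: (v>>16)&0xFF=AB, (v>>8)&0xFF=E2, v&0xFF=EB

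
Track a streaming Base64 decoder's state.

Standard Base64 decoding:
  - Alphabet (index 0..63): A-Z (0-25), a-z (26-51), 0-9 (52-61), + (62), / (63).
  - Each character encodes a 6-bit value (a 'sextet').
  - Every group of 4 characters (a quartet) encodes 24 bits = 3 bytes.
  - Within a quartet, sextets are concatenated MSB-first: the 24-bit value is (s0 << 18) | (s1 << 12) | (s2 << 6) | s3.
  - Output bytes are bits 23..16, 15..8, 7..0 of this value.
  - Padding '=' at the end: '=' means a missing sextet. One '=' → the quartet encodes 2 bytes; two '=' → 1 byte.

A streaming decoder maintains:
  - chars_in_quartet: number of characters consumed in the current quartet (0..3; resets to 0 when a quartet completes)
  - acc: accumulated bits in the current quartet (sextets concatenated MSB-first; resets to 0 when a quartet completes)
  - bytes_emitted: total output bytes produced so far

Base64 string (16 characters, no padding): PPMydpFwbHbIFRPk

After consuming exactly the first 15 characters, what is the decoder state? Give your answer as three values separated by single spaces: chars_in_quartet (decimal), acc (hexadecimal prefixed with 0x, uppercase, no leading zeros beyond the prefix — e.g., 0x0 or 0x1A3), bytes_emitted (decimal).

After char 0 ('P'=15): chars_in_quartet=1 acc=0xF bytes_emitted=0
After char 1 ('P'=15): chars_in_quartet=2 acc=0x3CF bytes_emitted=0
After char 2 ('M'=12): chars_in_quartet=3 acc=0xF3CC bytes_emitted=0
After char 3 ('y'=50): chars_in_quartet=4 acc=0x3CF332 -> emit 3C F3 32, reset; bytes_emitted=3
After char 4 ('d'=29): chars_in_quartet=1 acc=0x1D bytes_emitted=3
After char 5 ('p'=41): chars_in_quartet=2 acc=0x769 bytes_emitted=3
After char 6 ('F'=5): chars_in_quartet=3 acc=0x1DA45 bytes_emitted=3
After char 7 ('w'=48): chars_in_quartet=4 acc=0x769170 -> emit 76 91 70, reset; bytes_emitted=6
After char 8 ('b'=27): chars_in_quartet=1 acc=0x1B bytes_emitted=6
After char 9 ('H'=7): chars_in_quartet=2 acc=0x6C7 bytes_emitted=6
After char 10 ('b'=27): chars_in_quartet=3 acc=0x1B1DB bytes_emitted=6
After char 11 ('I'=8): chars_in_quartet=4 acc=0x6C76C8 -> emit 6C 76 C8, reset; bytes_emitted=9
After char 12 ('F'=5): chars_in_quartet=1 acc=0x5 bytes_emitted=9
After char 13 ('R'=17): chars_in_quartet=2 acc=0x151 bytes_emitted=9
After char 14 ('P'=15): chars_in_quartet=3 acc=0x544F bytes_emitted=9

Answer: 3 0x544F 9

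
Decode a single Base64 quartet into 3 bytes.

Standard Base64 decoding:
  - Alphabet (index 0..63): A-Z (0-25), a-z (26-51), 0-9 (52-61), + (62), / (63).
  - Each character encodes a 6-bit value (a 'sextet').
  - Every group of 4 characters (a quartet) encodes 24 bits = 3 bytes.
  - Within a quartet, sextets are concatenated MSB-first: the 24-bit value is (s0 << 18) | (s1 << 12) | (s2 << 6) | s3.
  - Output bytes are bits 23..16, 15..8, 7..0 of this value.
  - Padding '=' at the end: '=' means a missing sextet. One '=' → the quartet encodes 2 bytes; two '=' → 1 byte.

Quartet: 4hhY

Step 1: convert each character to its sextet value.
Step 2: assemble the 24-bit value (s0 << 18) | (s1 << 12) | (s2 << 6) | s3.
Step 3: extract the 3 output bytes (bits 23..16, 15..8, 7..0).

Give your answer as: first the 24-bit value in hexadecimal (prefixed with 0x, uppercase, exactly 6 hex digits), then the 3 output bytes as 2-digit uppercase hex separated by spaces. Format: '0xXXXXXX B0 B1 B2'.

Answer: 0xE21858 E2 18 58

Derivation:
Sextets: 4=56, h=33, h=33, Y=24
24-bit: (56<<18) | (33<<12) | (33<<6) | 24
      = 0xE00000 | 0x021000 | 0x000840 | 0x000018
      = 0xE21858
Bytes: (v>>16)&0xFF=E2, (v>>8)&0xFF=18, v&0xFF=58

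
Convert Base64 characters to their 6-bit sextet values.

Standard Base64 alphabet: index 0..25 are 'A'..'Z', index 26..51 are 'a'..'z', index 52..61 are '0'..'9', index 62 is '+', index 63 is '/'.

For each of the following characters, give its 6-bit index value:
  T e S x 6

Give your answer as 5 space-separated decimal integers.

Answer: 19 30 18 49 58

Derivation:
'T': A..Z range, ord('T') − ord('A') = 19
'e': a..z range, 26 + ord('e') − ord('a') = 30
'S': A..Z range, ord('S') − ord('A') = 18
'x': a..z range, 26 + ord('x') − ord('a') = 49
'6': 0..9 range, 52 + ord('6') − ord('0') = 58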